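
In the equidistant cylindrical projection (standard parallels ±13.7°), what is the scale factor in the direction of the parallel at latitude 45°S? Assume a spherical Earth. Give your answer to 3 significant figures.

In the equirectangular projection with standard parallel φ₀ = 13.7° (x = Rλ cos φ₀, y = Rφ), meridians are true-scale (h = 1) and the parallel scale is k = cos φ₀ / cos φ.
k = cos 13.7° / cos 45° = 0.9715/0.7071 = 1.374.

1.37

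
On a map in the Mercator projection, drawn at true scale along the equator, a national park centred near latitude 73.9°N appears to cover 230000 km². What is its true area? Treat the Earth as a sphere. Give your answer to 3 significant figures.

17700 km²

For Mercator, h = k = sec φ (a conformal cylindrical projection has a single point scale, 1/cos φ).
Areal scale = k² = sec²φ = 1/cos²(73.9°) = 1/0.2773² = 13.00.
True area = apparent / (areal scale) = 230000 / 13.00 ≈ 17700 km².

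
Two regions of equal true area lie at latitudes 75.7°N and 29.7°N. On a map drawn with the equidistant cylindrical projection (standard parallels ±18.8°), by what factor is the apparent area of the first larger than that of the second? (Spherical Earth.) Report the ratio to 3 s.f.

In the equirectangular projection with standard parallel φ₀ = 18.8° (x = Rλ cos φ₀, y = Rφ), meridians are true-scale (h = 1) and the parallel scale is k = cos φ₀ / cos φ.
Areal scale at 75.7°: h·k = 1.000 × 3.833 = 3.833.
Areal scale at 29.7°: h·k = 1.000 × 1.090 = 1.090.
Ratio = 3.833/1.090 ≈ 3.52.

3.52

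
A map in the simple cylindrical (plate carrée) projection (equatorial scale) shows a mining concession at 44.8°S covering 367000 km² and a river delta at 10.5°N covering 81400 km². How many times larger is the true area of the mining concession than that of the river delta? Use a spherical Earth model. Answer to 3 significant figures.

3.25

Plate carrée has h = 1 and k = sec φ, giving areal scale sec φ; true area = (apparent area) · cos φ.
True area of mining concession: 367000 × cos(44.8°) = 367000 × 0.7096 = 260400 km².
True area of river delta: 81400 × cos(10.5°) = 81400 × 0.9833 = 80040 km².
Ratio = 260400 / 80040 ≈ 3.25.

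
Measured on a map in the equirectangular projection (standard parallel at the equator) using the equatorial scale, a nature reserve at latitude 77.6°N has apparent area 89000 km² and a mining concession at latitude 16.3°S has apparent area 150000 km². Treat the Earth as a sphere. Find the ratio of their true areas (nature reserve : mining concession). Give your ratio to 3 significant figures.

0.133

On the plate carrée, areal scale = h·k = 1 × sec φ, so true area = apparent × cos φ.
True area of nature reserve: 89000 × cos(77.6°) = 89000 × 0.2147 = 19110 km².
True area of mining concession: 150000 × cos(16.3°) = 150000 × 0.9598 = 144000 km².
Ratio = 19110 / 144000 ≈ 0.133.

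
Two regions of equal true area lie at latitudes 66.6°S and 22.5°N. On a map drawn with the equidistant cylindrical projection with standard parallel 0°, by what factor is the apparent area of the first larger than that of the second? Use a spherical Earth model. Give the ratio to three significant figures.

2.33

Plate carrée maps x = Rλ, y = Rφ. The meridian scale is h = 1 and the parallel scale is k = 1/cos φ = sec φ.
Areal scale at 66.6°: h·k = 1.000 × 2.518 = 2.518.
Areal scale at 22.5°: h·k = 1.000 × 1.082 = 1.082.
Ratio = 2.518/1.082 ≈ 2.33.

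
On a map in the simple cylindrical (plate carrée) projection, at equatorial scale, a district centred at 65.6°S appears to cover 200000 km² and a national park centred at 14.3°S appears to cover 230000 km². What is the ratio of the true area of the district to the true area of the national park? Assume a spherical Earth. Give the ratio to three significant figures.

0.371

Plate carrée has h = 1 and k = sec φ, giving areal scale sec φ; true area = (apparent area) · cos φ.
True area of district: 200000 × cos(65.6°) = 200000 × 0.4131 = 82620 km².
True area of national park: 230000 × cos(14.3°) = 230000 × 0.9690 = 222900 km².
Ratio = 82620 / 222900 ≈ 0.371.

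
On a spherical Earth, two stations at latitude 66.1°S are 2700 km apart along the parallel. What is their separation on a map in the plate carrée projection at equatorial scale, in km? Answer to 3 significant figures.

In the plate carrée (x = Rλ, y = Rφ), meridians are true-scale (h = 1) and parallels are stretched by k = sec φ.
Along the parallel, k = sec 66.1° = 1/0.4051 = 2.468.
Map distance = 2700 × 2.468 ≈ 6660 km.

6660 km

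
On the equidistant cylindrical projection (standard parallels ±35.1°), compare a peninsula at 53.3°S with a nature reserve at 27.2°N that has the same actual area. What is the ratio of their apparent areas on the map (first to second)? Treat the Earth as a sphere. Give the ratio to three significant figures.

1.49

In the equirectangular projection with standard parallel φ₀ = 35.1° (x = Rλ cos φ₀, y = Rφ), meridians are true-scale (h = 1) and the parallel scale is k = cos φ₀ / cos φ.
Areal scale at 53.3°: h·k = 1.000 × 1.369 = 1.369.
Areal scale at 27.2°: h·k = 1.000 × 0.9199 = 0.9199.
Ratio = 1.369/0.9199 ≈ 1.49.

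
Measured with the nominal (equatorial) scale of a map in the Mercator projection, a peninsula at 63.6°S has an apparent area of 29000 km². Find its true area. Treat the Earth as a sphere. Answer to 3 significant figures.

5730 km²

Mercator is conformal, so the point scale is isotropic: h = k = sec φ = 1/cos φ.
Areal scale = k² = sec²φ = 1/cos²(63.6°) = 1/0.4446² = 5.058.
True area = apparent / (areal scale) = 29000 / 5.058 ≈ 5730 km².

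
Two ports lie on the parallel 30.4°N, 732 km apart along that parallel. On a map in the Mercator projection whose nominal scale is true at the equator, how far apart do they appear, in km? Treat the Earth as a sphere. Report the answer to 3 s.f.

849 km

For Mercator, h = k = sec φ (a conformal cylindrical projection has a single point scale, 1/cos φ).
Along the parallel, k = sec 30.4° = 1/0.8625 = 1.159.
Map distance = 732 × 1.159 ≈ 849 km.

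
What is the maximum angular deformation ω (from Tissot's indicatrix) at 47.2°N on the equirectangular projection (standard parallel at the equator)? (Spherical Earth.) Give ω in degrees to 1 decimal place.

Plate carrée maps x = Rλ, y = Rφ. The meridian scale is h = 1 and the parallel scale is k = 1/cos φ = sec φ.
At 47.2°: h = 1.000, k = 1.472; principal scales a = 1.472, b = 1.000.
sin(ω/2) = (a − b)/(a + b) = 0.4718/2.472 = 0.1909, so ω = 2 arcsin(0.1909) ≈ 22.0°.

22.0°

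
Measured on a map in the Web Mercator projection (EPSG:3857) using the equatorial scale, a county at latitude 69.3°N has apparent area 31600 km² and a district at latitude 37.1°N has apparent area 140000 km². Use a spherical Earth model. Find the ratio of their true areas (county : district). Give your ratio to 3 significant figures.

0.0443

On Mercator the areal scale is sec²φ, so true area = apparent × cos²φ.
True area of county: 31600 × cos²(69.3°) = 31600 × 0.1249 = 3948 km².
True area of district: 140000 × cos²(37.1°) = 140000 × 0.6361 = 89060 km².
Ratio = 3948 / 89060 ≈ 0.0443.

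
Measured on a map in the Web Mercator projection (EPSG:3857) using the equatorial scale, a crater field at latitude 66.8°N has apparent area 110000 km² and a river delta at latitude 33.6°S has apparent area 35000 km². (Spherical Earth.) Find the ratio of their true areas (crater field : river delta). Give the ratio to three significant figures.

Mercator's areal exaggeration is sec²φ; hence true area = (apparent area) · cos²φ.
True area of crater field: 110000 × cos²(66.8°) = 110000 × 0.1552 = 17070 km².
True area of river delta: 35000 × cos²(33.6°) = 35000 × 0.6938 = 24280 km².
Ratio = 17070 / 24280 ≈ 0.703.

0.703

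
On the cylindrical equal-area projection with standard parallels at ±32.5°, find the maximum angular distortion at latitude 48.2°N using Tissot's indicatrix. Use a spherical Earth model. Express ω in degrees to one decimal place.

A cylindrical equal-area projection with standard parallel φ₀ has meridian scale h = cos φ / cos φ₀ and parallel scale k = cos φ₀ / cos φ (so areas are preserved, h·k = 1).
At 48.2°: h = 0.7903, k = 1.265; principal scales a = 1.265, b = 0.7903.
sin(ω/2) = (a − b)/(a + b) = 0.4750/2.056 = 0.2311, so ω = 2 arcsin(0.2311) ≈ 26.7°.

26.7°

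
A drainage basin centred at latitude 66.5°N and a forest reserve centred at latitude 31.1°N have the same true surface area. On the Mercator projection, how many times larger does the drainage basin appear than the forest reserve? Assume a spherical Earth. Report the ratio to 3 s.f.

4.61

Mercator is conformal with k = sec φ, so areal scale = k² = sec²φ.
At 66.5°: sec²(66.5°) = 1/0.3987² = 6.289.
At 31.1°: sec²(31.1°) = 1/0.8563² = 1.364.
Ratio = 6.289/1.364 = cos²(31.1°)/cos²(66.5°) ≈ 4.61.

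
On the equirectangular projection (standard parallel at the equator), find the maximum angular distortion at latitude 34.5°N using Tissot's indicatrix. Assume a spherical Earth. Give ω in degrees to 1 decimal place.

11.1°

In the plate carrée (x = Rλ, y = Rφ), meridians are true-scale (h = 1) and parallels are stretched by k = sec φ.
At 34.5°: h = 1.000, k = 1.213; principal scales a = 1.213, b = 1.000.
sin(ω/2) = (a − b)/(a + b) = 0.2134/2.213 = 0.09642, so ω = 2 arcsin(0.09642) ≈ 11.1°.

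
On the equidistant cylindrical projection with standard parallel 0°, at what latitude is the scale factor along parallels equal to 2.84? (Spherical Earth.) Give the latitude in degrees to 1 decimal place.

69.4°

Plate carrée: h = 1, k = sec φ along parallels.
sec φ = 2.84  ⇒  cos φ = 0.3521  ⇒  φ ≈ 69.4°.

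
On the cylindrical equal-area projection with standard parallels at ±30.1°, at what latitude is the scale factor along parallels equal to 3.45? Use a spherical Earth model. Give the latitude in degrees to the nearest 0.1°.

A cylindrical equal-area projection with standard parallel φ₀ has meridian scale h = cos φ / cos φ₀ and parallel scale k = cos φ₀ / cos φ (so areas are preserved, h·k = 1).
k = cos φ₀ / cos φ = 3.45  ⇒  cos φ = cos 30.1° / 3.45 = 0.2508.
φ = arccos(0.2508) ≈ 75.5°.

75.5°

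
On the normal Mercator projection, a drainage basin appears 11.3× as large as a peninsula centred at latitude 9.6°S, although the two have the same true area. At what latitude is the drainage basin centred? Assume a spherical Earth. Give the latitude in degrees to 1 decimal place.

Mercator areal scale is sec²φ, so apparent-area ratio = sec²φ₁ / sec²φ₂ = cos²φ₂ / cos²φ₁.
cos²φ₂ / cos²φ₁ = 11.3  ⇒  cos φ₁ = cos 9.6° / √11.3 = 0.9860/3.362 = 0.2933.
φ₁ = arccos(0.2933) ≈ 72.9°.

72.9°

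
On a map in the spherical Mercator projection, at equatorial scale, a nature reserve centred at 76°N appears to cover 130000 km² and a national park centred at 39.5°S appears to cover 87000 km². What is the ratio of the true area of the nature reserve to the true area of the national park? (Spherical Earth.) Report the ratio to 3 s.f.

0.147

Mercator's areal exaggeration is sec²φ; hence true area = (apparent area) · cos²φ.
True area of nature reserve: 130000 × cos²(76°) = 130000 × 0.05853 = 7608 km².
True area of national park: 87000 × cos²(39.5°) = 87000 × 0.5954 = 51800 km².
Ratio = 7608 / 51800 ≈ 0.147.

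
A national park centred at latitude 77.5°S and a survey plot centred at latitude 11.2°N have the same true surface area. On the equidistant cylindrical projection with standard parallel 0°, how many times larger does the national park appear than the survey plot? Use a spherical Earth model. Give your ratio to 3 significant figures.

4.53

Plate carrée maps x = Rλ, y = Rφ. The meridian scale is h = 1 and the parallel scale is k = 1/cos φ = sec φ.
Areal scale at 77.5°: h·k = 1.000 × 4.620 = 4.620.
Areal scale at 11.2°: h·k = 1.000 × 1.019 = 1.019.
Ratio = 4.620/1.019 ≈ 4.53.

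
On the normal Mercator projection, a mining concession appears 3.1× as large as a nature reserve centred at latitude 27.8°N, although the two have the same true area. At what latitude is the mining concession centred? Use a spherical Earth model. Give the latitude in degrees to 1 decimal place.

59.8°

For equal true areas on Mercator, apparent areas scale as sec²φ, so the ratio is cos²φ₂ / cos²φ₁.
cos²φ₂ / cos²φ₁ = 3.1  ⇒  cos φ₁ = cos 27.8° / √3.1 = 0.8846/1.761 = 0.5024.
φ₁ = arccos(0.5024) ≈ 59.8°.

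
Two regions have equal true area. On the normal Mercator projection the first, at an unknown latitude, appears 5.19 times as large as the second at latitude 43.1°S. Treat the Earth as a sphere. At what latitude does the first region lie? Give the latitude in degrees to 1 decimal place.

On Mercator, (apparent₁)/(apparent₂) = sec²φ₁ / sec²φ₂ when true areas are equal.
cos²φ₂ / cos²φ₁ = 5.19  ⇒  cos φ₁ = cos 43.1° / √5.19 = 0.7302/2.278 = 0.3205.
φ₁ = arccos(0.3205) ≈ 71.3°.

71.3°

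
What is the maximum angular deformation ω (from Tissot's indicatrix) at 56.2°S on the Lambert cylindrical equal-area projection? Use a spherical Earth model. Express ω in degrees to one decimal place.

The Lambert cylindrical equal-area projection is the cylindrical equal-area projection with its standard parallel at the equator (φ₀ = 0). Cylindrical equal-area (φ₀ = 0°): h = cos φ / cos 0° along meridians, k = cos 0° / cos φ along parallels; h·k = 1.
At 56.2°: h = 0.5563, k = 1.798; principal scales a = 1.798, b = 0.5563.
sin(ω/2) = (a − b)/(a + b) = 1.241/2.354 = 0.5273, so ω = 2 arcsin(0.5273) ≈ 63.7°.

63.7°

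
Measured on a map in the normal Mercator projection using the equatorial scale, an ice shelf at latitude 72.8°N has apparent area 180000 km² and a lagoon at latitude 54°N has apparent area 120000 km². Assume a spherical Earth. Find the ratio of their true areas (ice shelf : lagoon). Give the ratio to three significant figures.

On Mercator the areal scale is sec²φ, so true area = apparent × cos²φ.
True area of ice shelf: 180000 × cos²(72.8°) = 180000 × 0.08744 = 15740 km².
True area of lagoon: 120000 × cos²(54°) = 120000 × 0.3455 = 41460 km².
Ratio = 15740 / 41460 ≈ 0.380.

0.380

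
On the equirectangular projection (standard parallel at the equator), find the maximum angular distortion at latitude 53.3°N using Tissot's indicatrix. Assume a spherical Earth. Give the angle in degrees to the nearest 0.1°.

Plate carrée maps x = Rλ, y = Rφ. The meridian scale is h = 1 and the parallel scale is k = 1/cos φ = sec φ.
At 53.3°: h = 1.000, k = 1.673; principal scales a = 1.673, b = 1.000.
sin(ω/2) = (a − b)/(a + b) = 0.6733/2.673 = 0.2519, so ω = 2 arcsin(0.2519) ≈ 29.2°.

29.2°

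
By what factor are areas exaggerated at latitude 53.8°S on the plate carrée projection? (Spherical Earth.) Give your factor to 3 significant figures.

1.69

Plate carrée maps x = Rλ, y = Rφ. The meridian scale is h = 1 and the parallel scale is k = 1/cos φ = sec φ.
Areal scale = h·k = 1 × sec φ; at 53.8°, h = 1.000, k = 1.693, so h·k = 1.693.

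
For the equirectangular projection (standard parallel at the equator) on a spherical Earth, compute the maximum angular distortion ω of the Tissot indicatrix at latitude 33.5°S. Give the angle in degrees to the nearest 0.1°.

10.4°

In the plate carrée (x = Rλ, y = Rφ), meridians are true-scale (h = 1) and parallels are stretched by k = sec φ.
At 33.5°: h = 1.000, k = 1.199; principal scales a = 1.199, b = 1.000.
sin(ω/2) = (a − b)/(a + b) = 0.1992/2.199 = 0.09058, so ω = 2 arcsin(0.09058) ≈ 10.4°.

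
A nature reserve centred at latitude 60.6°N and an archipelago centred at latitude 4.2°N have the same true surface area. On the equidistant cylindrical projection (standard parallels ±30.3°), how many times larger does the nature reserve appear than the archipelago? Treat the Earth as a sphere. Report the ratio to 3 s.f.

2.03

The equidistant cylindrical projection with φ₀ = 30.3° has h = 1 (meridians true) and k = cos φ₀ / cos φ along parallels.
Areal scale at 60.6°: h·k = 1.000 × 1.759 = 1.759.
Areal scale at 4.2°: h·k = 1.000 × 0.8657 = 0.8657.
Ratio = 1.759/0.8657 ≈ 2.03.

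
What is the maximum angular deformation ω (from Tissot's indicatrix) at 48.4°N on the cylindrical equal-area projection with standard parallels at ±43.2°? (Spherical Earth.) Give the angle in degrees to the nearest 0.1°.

A cylindrical equal-area projection with standard parallel φ₀ has meridian scale h = cos φ / cos φ₀ and parallel scale k = cos φ₀ / cos φ (so areas are preserved, h·k = 1).
At 48.4°: h = 0.9108, k = 1.098; principal scales a = 1.098, b = 0.9108.
sin(ω/2) = (a − b)/(a + b) = 0.1872/2.009 = 0.09319, so ω = 2 arcsin(0.09319) ≈ 10.7°.

10.7°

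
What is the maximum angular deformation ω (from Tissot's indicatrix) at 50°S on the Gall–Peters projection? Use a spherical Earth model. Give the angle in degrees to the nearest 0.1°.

The Gall–Peters projection is cylindrical equal-area with φ₀ = 45°. For cylindrical equal-area with standard parallel φ₀, h = cos φ / cos φ₀ and k = cos φ₀ / cos φ, so h·k = 1.
At 50°: h = 0.9090, k = 1.100; principal scales a = 1.100, b = 0.9090.
sin(ω/2) = (a − b)/(a + b) = 0.1910/2.009 = 0.09508, so ω = 2 arcsin(0.09508) ≈ 10.9°.

10.9°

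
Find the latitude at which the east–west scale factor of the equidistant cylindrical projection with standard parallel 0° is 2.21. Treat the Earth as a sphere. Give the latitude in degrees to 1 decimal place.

Plate carrée: h = 1, k = sec φ along parallels.
sec φ = 2.21  ⇒  cos φ = 0.4525  ⇒  φ ≈ 63.1°.

63.1°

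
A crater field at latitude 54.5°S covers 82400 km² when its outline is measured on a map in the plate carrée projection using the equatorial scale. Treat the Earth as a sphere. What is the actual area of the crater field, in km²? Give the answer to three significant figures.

47800 km²

In the plate carrée (x = Rλ, y = Rφ), meridians are true-scale (h = 1) and parallels are stretched by k = sec φ.
Areal scale = h·k = 1 × sec φ; at 54.5°, h = 1.000, k = 1.722, so h·k = 1.722.
True area = apparent / (areal scale) = 82400 / 1.722 ≈ 47800 km².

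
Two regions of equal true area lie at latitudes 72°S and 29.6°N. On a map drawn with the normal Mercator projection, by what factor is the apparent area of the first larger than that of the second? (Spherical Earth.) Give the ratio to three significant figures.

On Mercator, area is exaggerated by sec²φ = 1/cos²φ.
At 72°: sec²(72°) = 1/0.3090² = 10.47.
At 29.6°: sec²(29.6°) = 1/0.8695² = 1.323.
Ratio = 10.47/1.323 = cos²(29.6°)/cos²(72°) ≈ 7.92.

7.92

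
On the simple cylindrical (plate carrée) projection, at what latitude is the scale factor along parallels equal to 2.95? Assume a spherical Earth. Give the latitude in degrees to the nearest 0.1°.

70.2°

Plate carrée: h = 1, k = sec φ along parallels.
sec φ = 2.95  ⇒  cos φ = 0.3390  ⇒  φ ≈ 70.2°.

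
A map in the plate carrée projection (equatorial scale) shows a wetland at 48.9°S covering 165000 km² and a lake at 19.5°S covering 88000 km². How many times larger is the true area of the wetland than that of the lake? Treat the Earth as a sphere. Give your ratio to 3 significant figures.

Plate carrée has h = 1 and k = sec φ, giving areal scale sec φ; true area = (apparent area) · cos φ.
True area of wetland: 165000 × cos(48.9°) = 165000 × 0.6574 = 108500 km².
True area of lake: 88000 × cos(19.5°) = 88000 × 0.9426 = 82950 km².
Ratio = 108500 / 82950 ≈ 1.31.

1.31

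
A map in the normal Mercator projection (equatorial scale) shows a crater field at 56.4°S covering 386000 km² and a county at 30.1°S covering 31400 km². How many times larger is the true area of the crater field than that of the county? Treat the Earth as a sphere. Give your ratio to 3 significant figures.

5.03

Mercator's areal exaggeration is sec²φ; hence true area = (apparent area) · cos²φ.
True area of crater field: 386000 × cos²(56.4°) = 386000 × 0.3062 = 118200 km².
True area of county: 31400 × cos²(30.1°) = 31400 × 0.7485 = 23500 km².
Ratio = 118200 / 23500 ≈ 5.03.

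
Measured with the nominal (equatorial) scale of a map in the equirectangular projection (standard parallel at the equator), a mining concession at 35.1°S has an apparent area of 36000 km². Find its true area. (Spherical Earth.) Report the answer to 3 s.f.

29500 km²

In the plate carrée (x = Rλ, y = Rφ), meridians are true-scale (h = 1) and parallels are stretched by k = sec φ.
Areal scale = h·k = 1 × sec φ; at 35.1°, h = 1.000, k = 1.222, so h·k = 1.222.
True area = apparent / (areal scale) = 36000 / 1.222 ≈ 29500 km².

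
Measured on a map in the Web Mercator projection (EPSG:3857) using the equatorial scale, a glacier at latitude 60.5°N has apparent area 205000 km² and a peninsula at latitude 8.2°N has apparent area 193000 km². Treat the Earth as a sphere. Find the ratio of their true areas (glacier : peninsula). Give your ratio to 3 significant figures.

0.263

Since Mercator area scale is 1/cos²φ, the true area equals the apparent area multiplied by cos²φ.
True area of glacier: 205000 × cos²(60.5°) = 205000 × 0.2425 = 49710 km².
True area of peninsula: 193000 × cos²(8.2°) = 193000 × 0.9797 = 189100 km².
Ratio = 49710 / 189100 ≈ 0.263.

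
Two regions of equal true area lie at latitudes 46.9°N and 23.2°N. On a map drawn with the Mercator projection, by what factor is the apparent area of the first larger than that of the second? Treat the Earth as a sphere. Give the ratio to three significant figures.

1.81

Mercator is conformal with k = sec φ, so areal scale = k² = sec²φ.
At 46.9°: sec²(46.9°) = 1/0.6833² = 2.142.
At 23.2°: sec²(23.2°) = 1/0.9191² = 1.184.
Ratio = 2.142/1.184 = cos²(23.2°)/cos²(46.9°) ≈ 1.81.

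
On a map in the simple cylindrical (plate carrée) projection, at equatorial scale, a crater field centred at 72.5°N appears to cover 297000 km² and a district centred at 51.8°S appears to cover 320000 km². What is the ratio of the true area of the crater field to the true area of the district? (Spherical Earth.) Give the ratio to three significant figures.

0.451

On the plate carrée, areal scale = h·k = 1 × sec φ, so true area = apparent × cos φ.
True area of crater field: 297000 × cos(72.5°) = 297000 × 0.3007 = 89310 km².
True area of district: 320000 × cos(51.8°) = 320000 × 0.6184 = 197900 km².
Ratio = 89310 / 197900 ≈ 0.451.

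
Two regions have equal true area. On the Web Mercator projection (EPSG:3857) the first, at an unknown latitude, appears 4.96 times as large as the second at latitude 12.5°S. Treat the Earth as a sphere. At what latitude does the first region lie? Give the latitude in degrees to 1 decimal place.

For equal true areas on Mercator, apparent areas scale as sec²φ, so the ratio is cos²φ₂ / cos²φ₁.
cos²φ₂ / cos²φ₁ = 4.96  ⇒  cos φ₁ = cos 12.5° / √4.96 = 0.9763/2.227 = 0.4384.
φ₁ = arccos(0.4384) ≈ 64.0°.

64.0°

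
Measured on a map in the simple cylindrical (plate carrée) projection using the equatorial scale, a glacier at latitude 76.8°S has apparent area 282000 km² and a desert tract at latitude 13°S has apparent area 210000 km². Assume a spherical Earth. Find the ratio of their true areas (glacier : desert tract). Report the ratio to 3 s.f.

0.315

On the plate carrée, areal scale = h·k = 1 × sec φ, so true area = apparent × cos φ.
True area of glacier: 282000 × cos(76.8°) = 282000 × 0.2284 = 64390 km².
True area of desert tract: 210000 × cos(13°) = 210000 × 0.9744 = 204600 km².
Ratio = 64390 / 204600 ≈ 0.315.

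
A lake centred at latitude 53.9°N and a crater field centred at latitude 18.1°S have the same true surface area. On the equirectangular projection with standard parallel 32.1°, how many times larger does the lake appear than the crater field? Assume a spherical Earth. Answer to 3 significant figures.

1.61

With standard parallel φ₀ = 32.1°, the equirectangular projection gives x = Rλ cos φ₀, y = Rφ, so h = 1 and k = cos 32.1° / cos φ.
Areal scale at 53.9°: h·k = 1.000 × 1.438 = 1.438.
Areal scale at 18.1°: h·k = 1.000 × 0.8912 = 0.8912.
Ratio = 1.438/0.8912 ≈ 1.61.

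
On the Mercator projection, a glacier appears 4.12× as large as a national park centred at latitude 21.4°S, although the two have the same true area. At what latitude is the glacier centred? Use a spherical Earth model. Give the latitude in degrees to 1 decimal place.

62.7°

On Mercator, (apparent₁)/(apparent₂) = sec²φ₁ / sec²φ₂ when true areas are equal.
cos²φ₂ / cos²φ₁ = 4.12  ⇒  cos φ₁ = cos 21.4° / √4.12 = 0.9311/2.030 = 0.4587.
φ₁ = arccos(0.4587) ≈ 62.7°.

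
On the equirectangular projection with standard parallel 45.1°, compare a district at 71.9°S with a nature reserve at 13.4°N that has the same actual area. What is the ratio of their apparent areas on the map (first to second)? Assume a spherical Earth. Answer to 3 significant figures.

3.13

With standard parallel φ₀ = 45.1°, the equirectangular projection gives x = Rλ cos φ₀, y = Rφ, so h = 1 and k = cos 45.1° / cos φ.
Areal scale at 71.9°: h·k = 1.000 × 2.272 = 2.272.
Areal scale at 13.4°: h·k = 1.000 × 0.7256 = 0.7256.
Ratio = 2.272/0.7256 ≈ 3.13.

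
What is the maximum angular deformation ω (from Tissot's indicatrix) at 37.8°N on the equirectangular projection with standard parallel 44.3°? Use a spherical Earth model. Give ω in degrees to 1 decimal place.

5.7°

With standard parallel φ₀ = 44.3°, the equirectangular projection gives x = Rλ cos φ₀, y = Rφ, so h = 1 and k = cos 44.3° / cos φ.
At 37.8°: h = 1.000, k = 0.9058; principal scales a = 1.000, b = 0.9058.
sin(ω/2) = (a − b)/(a + b) = 0.09424/1.906 = 0.04945, so ω = 2 arcsin(0.04945) ≈ 5.7°.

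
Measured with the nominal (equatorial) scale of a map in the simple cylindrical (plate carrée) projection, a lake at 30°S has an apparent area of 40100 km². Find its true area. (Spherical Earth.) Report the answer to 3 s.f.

34700 km²

In the plate carrée (x = Rλ, y = Rφ), meridians are true-scale (h = 1) and parallels are stretched by k = sec φ.
Areal scale = h·k = 1 × sec φ; at 30°, h = 1.000, k = 1.155, so h·k = 1.155.
True area = apparent / (areal scale) = 40100 / 1.155 ≈ 34700 km².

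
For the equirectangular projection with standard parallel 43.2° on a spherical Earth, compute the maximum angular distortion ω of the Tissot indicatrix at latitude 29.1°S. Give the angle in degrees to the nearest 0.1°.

In the equirectangular projection with standard parallel φ₀ = 43.2° (x = Rλ cos φ₀, y = Rφ), meridians are true-scale (h = 1) and the parallel scale is k = cos φ₀ / cos φ.
At 29.1°: h = 1.000, k = 0.8343; principal scales a = 1.000, b = 0.8343.
sin(ω/2) = (a − b)/(a + b) = 0.1657/1.834 = 0.09035, so ω = 2 arcsin(0.09035) ≈ 10.4°.

10.4°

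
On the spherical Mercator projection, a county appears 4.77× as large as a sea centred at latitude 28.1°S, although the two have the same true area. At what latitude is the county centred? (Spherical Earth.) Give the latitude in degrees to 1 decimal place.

On Mercator, (apparent₁)/(apparent₂) = sec²φ₁ / sec²φ₂ when true areas are equal.
cos²φ₂ / cos²φ₁ = 4.77  ⇒  cos φ₁ = cos 28.1° / √4.77 = 0.8821/2.184 = 0.4039.
φ₁ = arccos(0.4039) ≈ 66.2°.

66.2°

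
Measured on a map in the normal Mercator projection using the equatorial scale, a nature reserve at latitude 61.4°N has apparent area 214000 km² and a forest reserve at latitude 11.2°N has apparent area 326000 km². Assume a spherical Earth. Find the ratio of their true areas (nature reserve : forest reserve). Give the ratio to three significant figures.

Mercator's areal exaggeration is sec²φ; hence true area = (apparent area) · cos²φ.
True area of nature reserve: 214000 × cos²(61.4°) = 214000 × 0.2291 = 49040 km².
True area of forest reserve: 326000 × cos²(11.2°) = 326000 × 0.9623 = 313700 km².
Ratio = 49040 / 313700 ≈ 0.156.

0.156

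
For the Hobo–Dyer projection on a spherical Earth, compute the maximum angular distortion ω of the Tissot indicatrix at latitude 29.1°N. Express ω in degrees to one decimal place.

Hobo–Dyer is a cylindrical equal-area projection with standard parallels at ±37.5°. A cylindrical equal-area projection with standard parallel φ₀ has meridian scale h = cos φ / cos φ₀ and parallel scale k = cos φ₀ / cos φ (so areas are preserved, h·k = 1).
At 29.1°: h = 1.101, k = 0.9080; principal scales a = 1.101, b = 0.9080.
sin(ω/2) = (a − b)/(a + b) = 0.1934/2.009 = 0.09625, so ω = 2 arcsin(0.09625) ≈ 11.0°.

11.0°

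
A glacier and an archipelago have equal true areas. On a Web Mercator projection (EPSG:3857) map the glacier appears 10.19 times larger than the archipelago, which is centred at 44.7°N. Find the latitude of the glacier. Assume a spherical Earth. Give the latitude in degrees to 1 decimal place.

77.1°

For equal true areas on Mercator, apparent areas scale as sec²φ, so the ratio is cos²φ₂ / cos²φ₁.
cos²φ₂ / cos²φ₁ = 10.19  ⇒  cos φ₁ = cos 44.7° / √10.19 = 0.7108/3.192 = 0.2227.
φ₁ = arccos(0.2227) ≈ 77.1°.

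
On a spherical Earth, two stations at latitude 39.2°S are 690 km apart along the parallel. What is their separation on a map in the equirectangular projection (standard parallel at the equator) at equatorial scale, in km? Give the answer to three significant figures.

890 km

For the equirectangular projection with φ₀ = 0 (plate carrée), h = 1 along meridians and k = sec φ along parallels.
Along the parallel, k = sec 39.2° = 1/0.7749 = 1.290.
Map distance = 690 × 1.290 ≈ 890 km.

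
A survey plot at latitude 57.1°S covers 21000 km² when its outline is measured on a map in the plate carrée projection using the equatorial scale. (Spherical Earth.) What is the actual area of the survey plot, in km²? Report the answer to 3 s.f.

11400 km²

For the equirectangular projection with φ₀ = 0 (plate carrée), h = 1 along meridians and k = sec φ along parallels.
Areal scale = h·k = 1 × sec φ; at 57.1°, h = 1.000, k = 1.841, so h·k = 1.841.
True area = apparent / (areal scale) = 21000 / 1.841 ≈ 11400 km².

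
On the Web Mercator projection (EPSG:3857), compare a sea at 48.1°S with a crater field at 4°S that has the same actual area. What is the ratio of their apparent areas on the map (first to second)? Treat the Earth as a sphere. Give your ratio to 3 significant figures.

2.23

Mercator is conformal with k = sec φ, so areal scale = k² = sec²φ.
At 48.1°: sec²(48.1°) = 1/0.6678² = 2.242.
At 4°: sec²(4°) = 1/0.9976² = 1.005.
Ratio = 2.242/1.005 = cos²(4°)/cos²(48.1°) ≈ 2.23.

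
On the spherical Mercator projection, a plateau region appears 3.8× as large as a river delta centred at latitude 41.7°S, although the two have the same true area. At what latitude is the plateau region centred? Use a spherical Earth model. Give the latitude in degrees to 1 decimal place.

For equal true areas on Mercator, apparent areas scale as sec²φ, so the ratio is cos²φ₂ / cos²φ₁.
cos²φ₂ / cos²φ₁ = 3.8  ⇒  cos φ₁ = cos 41.7° / √3.8 = 0.7466/1.949 = 0.3830.
φ₁ = arccos(0.3830) ≈ 67.5°.

67.5°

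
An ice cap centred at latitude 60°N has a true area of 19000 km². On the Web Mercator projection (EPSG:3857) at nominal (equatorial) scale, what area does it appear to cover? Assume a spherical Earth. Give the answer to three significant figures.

For Mercator, h = k = sec φ (a conformal cylindrical projection has a single point scale, 1/cos φ).
Areal scale = k² = sec²φ = 1/cos²(60°) = 1/0.5000² = 4.000.
Apparent area = 19000 × 4.000 ≈ 76000 km².

76000 km²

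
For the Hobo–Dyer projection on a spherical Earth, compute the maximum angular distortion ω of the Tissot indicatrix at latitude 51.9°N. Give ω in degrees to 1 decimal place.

28.5°

Hobo–Dyer is a cylindrical equal-area projection with standard parallels at ±37.5°. A cylindrical equal-area projection with standard parallel φ₀ has meridian scale h = cos φ / cos φ₀ and parallel scale k = cos φ₀ / cos φ (so areas are preserved, h·k = 1).
At 51.9°: h = 0.7778, k = 1.286; principal scales a = 1.286, b = 0.7778.
sin(ω/2) = (a − b)/(a + b) = 0.5080/2.064 = 0.2462, so ω = 2 arcsin(0.2462) ≈ 28.5°.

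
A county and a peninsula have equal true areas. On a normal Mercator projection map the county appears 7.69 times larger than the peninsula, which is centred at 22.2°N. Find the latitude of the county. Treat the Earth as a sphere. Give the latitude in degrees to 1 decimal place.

On Mercator, (apparent₁)/(apparent₂) = sec²φ₁ / sec²φ₂ when true areas are equal.
cos²φ₂ / cos²φ₁ = 7.69  ⇒  cos φ₁ = cos 22.2° / √7.69 = 0.9259/2.773 = 0.3339.
φ₁ = arccos(0.3339) ≈ 70.5°.

70.5°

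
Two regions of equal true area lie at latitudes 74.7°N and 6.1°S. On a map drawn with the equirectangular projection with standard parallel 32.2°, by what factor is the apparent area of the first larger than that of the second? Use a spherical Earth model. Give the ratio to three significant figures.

In the equirectangular projection with standard parallel φ₀ = 32.2° (x = Rλ cos φ₀, y = Rφ), meridians are true-scale (h = 1) and the parallel scale is k = cos φ₀ / cos φ.
Areal scale at 74.7°: h·k = 1.000 × 3.207 = 3.207.
Areal scale at 6.1°: h·k = 1.000 × 0.8510 = 0.8510.
Ratio = 3.207/0.8510 ≈ 3.77.

3.77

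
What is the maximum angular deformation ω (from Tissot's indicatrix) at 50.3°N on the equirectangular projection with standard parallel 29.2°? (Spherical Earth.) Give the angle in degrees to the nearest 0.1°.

The equidistant cylindrical projection with φ₀ = 29.2° has h = 1 (meridians true) and k = cos φ₀ / cos φ along parallels.
At 50.3°: h = 1.000, k = 1.367; principal scales a = 1.367, b = 1.000.
sin(ω/2) = (a − b)/(a + b) = 0.3666/2.367 = 0.1549, so ω = 2 arcsin(0.1549) ≈ 17.8°.

17.8°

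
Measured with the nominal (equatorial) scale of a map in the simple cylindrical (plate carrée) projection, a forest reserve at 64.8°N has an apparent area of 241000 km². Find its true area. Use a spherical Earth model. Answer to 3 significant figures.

In the plate carrée (x = Rλ, y = Rφ), meridians are true-scale (h = 1) and parallels are stretched by k = sec φ.
Areal scale = h·k = 1 × sec φ; at 64.8°, h = 1.000, k = 2.349, so h·k = 2.349.
True area = apparent / (areal scale) = 241000 / 2.349 ≈ 103000 km².

103000 km²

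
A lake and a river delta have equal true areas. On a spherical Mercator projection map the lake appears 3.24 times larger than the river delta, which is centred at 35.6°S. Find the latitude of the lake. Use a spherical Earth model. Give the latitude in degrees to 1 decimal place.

Mercator areal scale is sec²φ, so apparent-area ratio = sec²φ₁ / sec²φ₂ = cos²φ₂ / cos²φ₁.
cos²φ₂ / cos²φ₁ = 3.24  ⇒  cos φ₁ = cos 35.6° / √3.24 = 0.8131/1.800 = 0.4517.
φ₁ = arccos(0.4517) ≈ 63.1°.

63.1°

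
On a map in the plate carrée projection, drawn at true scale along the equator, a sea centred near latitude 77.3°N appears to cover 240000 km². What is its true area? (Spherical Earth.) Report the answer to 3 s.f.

52800 km²

Plate carrée maps x = Rλ, y = Rφ. The meridian scale is h = 1 and the parallel scale is k = 1/cos φ = sec φ.
Areal scale = h·k = 1 × sec φ; at 77.3°, h = 1.000, k = 4.549, so h·k = 4.549.
True area = apparent / (areal scale) = 240000 / 4.549 ≈ 52800 km².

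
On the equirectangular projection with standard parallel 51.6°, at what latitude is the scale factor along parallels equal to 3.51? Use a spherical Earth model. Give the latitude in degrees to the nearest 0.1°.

In the equirectangular projection with standard parallel φ₀ = 51.6° (x = Rλ cos φ₀, y = Rφ), meridians are true-scale (h = 1) and the parallel scale is k = cos φ₀ / cos φ.
k = cos φ₀ / cos φ = 3.51  ⇒  cos φ = cos 51.6° / 3.51 = 0.1770.
φ = arccos(0.1770) ≈ 79.8°.

79.8°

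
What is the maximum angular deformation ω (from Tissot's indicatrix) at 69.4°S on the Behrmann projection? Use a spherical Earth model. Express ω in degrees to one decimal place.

Behrmann is a cylindrical equal-area projection with standard parallels at ±30°. A cylindrical equal-area projection with standard parallel φ₀ has meridian scale h = cos φ / cos φ₀ and parallel scale k = cos φ₀ / cos φ (so areas are preserved, h·k = 1).
At 69.4°: h = 0.4063, k = 2.461; principal scales a = 2.461, b = 0.4063.
sin(ω/2) = (a − b)/(a + b) = 2.055/2.868 = 0.7167, so ω = 2 arcsin(0.7167) ≈ 91.6°.

91.6°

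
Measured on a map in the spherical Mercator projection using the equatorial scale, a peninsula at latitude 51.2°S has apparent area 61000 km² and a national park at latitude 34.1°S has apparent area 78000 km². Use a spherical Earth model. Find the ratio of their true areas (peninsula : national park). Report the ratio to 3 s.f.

Since Mercator area scale is 1/cos²φ, the true area equals the apparent area multiplied by cos²φ.
True area of peninsula: 61000 × cos²(51.2°) = 61000 × 0.3926 = 23950 km².
True area of national park: 78000 × cos²(34.1°) = 78000 × 0.6857 = 53480 km².
Ratio = 23950 / 53480 ≈ 0.448.

0.448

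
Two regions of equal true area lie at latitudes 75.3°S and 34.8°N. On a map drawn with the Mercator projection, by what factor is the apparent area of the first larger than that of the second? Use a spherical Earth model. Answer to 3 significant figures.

Mercator areal scale is sec²φ.
At 75.3°: sec²(75.3°) = 1/0.2538² = 15.53.
At 34.8°: sec²(34.8°) = 1/0.8211² = 1.483.
Ratio = 15.53/1.483 = cos²(34.8°)/cos²(75.3°) ≈ 10.5.

10.5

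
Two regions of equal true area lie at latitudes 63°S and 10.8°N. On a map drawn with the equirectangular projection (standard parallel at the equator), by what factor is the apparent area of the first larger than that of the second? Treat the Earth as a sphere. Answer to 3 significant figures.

For the equirectangular projection with φ₀ = 0 (plate carrée), h = 1 along meridians and k = sec φ along parallels.
Areal scale at 63°: h·k = 1.000 × 2.203 = 2.203.
Areal scale at 10.8°: h·k = 1.000 × 1.018 = 1.018.
Ratio = 2.203/1.018 ≈ 2.16.

2.16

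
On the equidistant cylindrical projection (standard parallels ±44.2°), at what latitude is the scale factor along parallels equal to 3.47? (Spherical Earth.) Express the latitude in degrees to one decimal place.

78.1°

In the equirectangular projection with standard parallel φ₀ = 44.2° (x = Rλ cos φ₀, y = Rφ), meridians are true-scale (h = 1) and the parallel scale is k = cos φ₀ / cos φ.
k = cos φ₀ / cos φ = 3.47  ⇒  cos φ = cos 44.2° / 3.47 = 0.2066.
φ = arccos(0.2066) ≈ 78.1°.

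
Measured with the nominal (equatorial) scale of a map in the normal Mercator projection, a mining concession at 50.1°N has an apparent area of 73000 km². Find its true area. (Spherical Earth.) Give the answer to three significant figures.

For Mercator, h = k = sec φ (a conformal cylindrical projection has a single point scale, 1/cos φ).
Areal scale = k² = sec²φ = 1/cos²(50.1°) = 1/0.6414² = 2.430.
True area = apparent / (areal scale) = 73000 / 2.430 ≈ 30000 km².

30000 km²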